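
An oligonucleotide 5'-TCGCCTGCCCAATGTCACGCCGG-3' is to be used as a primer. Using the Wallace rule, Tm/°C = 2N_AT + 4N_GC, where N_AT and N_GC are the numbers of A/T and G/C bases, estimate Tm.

78°C

Base counts: T=4, A=3, C=10, G=6
AT pairs contribute 7, GC pairs contribute 16.
Tm = 4·16 + 2·7 = 64 + 14 = 78°C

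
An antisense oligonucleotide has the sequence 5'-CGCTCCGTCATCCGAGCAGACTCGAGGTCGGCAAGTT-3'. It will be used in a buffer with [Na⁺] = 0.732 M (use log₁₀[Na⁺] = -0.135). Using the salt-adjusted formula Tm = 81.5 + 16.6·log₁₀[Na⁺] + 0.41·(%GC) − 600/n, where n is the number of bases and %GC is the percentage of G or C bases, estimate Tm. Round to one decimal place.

88.5°C

Length n = 37. Counting bases: C=12, G=11, T=7, A=7
G+C = 23, so %GC = 23/37 × 100 = 62.162%
Salt term: 16.6 × (-0.135) = -2.241
GC term: 0.41 × 62.162 = 25.486; length term: −600/37 = −16.216
Tm = 81.5 + (-2.241) + 25.486 − 16.216 = 88.529 → 88.5°C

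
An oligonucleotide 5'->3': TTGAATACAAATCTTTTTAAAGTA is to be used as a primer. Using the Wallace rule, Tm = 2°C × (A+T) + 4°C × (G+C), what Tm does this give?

Base counts: G=2, C=2, A=10, T=10
A+T = 20, G+C = 4
Tm = 2×20 + 4×4 = 56°C

56°C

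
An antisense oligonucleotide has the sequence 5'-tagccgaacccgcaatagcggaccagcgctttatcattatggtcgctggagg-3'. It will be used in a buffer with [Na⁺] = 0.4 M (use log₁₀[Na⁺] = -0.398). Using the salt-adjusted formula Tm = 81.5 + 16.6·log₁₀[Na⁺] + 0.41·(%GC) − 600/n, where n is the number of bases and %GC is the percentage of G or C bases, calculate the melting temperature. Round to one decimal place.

86.2°C

Length n = 52. A=12, C=14, T=11, G=15
G+C = 29, so %GC = 29/52 × 100 = 55.769%
Salt term: 16.6 × (-0.398) = -6.607
GC term: 0.41 × 55.769 = 22.865; length term: −600/52 = −11.538
Tm = 81.5 + (-6.607) + 22.865 − 11.538 = 86.22 → 86.2°C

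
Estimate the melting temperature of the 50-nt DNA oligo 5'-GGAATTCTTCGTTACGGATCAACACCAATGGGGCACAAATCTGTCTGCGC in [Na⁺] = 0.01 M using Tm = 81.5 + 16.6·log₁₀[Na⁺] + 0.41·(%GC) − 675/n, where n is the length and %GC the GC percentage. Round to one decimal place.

55.3°C

Length n = 50. C=13, G=12, A=13, T=12
G+C = 25, so %GC = 25/50 × 100 = 50%
Salt term: 16.6 × (-2) = -33.2
GC term: 0.41 × 50 = 20.5; length term: −675/50 = −13.5
Tm = 81.5 + (-33.2) + 20.5 − 13.5 = 55.3 → 55.3°C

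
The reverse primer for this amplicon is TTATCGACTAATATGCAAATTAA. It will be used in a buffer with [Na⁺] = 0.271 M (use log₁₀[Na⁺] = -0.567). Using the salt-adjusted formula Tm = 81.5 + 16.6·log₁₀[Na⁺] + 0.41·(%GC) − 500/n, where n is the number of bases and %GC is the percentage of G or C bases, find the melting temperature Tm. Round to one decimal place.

59.3°C

Length n = 23. A=10, C=3, G=2, T=8
G+C = 5, so %GC = 5/23 × 100 = 21.739%
Salt term: 16.6 × (-0.567) = -9.412
GC term: 0.41 × 21.739 = 8.913; length term: −500/23 = −21.739
Tm = 81.5 + (-9.412) + 8.913 − 21.739 = 59.262 → 59.3°C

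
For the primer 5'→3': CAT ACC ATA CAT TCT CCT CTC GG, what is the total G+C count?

11

G=2, T=7, A=5, C=9
G+C = 2 + 9 = 11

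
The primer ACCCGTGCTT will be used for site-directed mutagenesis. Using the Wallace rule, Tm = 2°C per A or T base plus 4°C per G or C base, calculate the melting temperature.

32°C

Scanning the sequence gives A=1, G=2, C=4, T=3.
A+T = 4, G+C = 6
Tm = 2×4 + 4×6 = 32°C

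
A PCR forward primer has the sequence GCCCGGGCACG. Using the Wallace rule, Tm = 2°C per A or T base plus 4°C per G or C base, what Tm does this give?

Counting bases: T=0, A=1, C=5, G=5
A+T = 1, G+C = 10
Tm = 2×1 + 4×10 = 42°C

42°C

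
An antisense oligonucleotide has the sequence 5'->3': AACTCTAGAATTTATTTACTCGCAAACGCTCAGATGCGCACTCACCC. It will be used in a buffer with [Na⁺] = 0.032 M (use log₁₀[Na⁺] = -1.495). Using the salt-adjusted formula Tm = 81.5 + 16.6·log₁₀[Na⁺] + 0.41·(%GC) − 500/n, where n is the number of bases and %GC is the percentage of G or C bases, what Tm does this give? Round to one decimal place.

Length n = 47. T=12, A=14, C=15, G=6
G+C = 21, so %GC = 21/47 × 100 = 44.681%
Salt term: 16.6 × (-1.495) = -24.817
GC term: 0.41 × 44.681 = 18.319; length term: −500/47 = −10.638
Tm = 81.5 + (-24.817) + 18.319 − 10.638 = 64.364 → 64.4°C

64.4°C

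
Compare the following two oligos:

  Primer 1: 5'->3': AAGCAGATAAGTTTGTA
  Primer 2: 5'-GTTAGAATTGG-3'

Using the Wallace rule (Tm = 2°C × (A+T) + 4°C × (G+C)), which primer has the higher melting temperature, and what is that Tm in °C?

Primer 1, 44°C

Primer 1: A+T=12, G+C=5 → Tm = 2(12)+4(5) = 44°C
Primer 2: A+T=7, G+C=4 → Tm = 2(7)+4(4) = 30°C
44°C vs 30°C → primer 1 is higher.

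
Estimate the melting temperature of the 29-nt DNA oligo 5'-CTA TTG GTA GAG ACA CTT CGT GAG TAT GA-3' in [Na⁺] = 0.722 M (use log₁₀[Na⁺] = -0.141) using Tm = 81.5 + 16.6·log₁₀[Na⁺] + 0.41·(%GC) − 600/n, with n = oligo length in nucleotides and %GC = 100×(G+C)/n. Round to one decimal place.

75.4°C

Length n = 29. Base counts: A=8, T=9, C=4, G=8
G+C = 12, so %GC = 12/29 × 100 = 41.379%
Salt term: 16.6 × (-0.141) = -2.341
GC term: 0.41 × 41.379 = 16.965; length term: −600/29 = −20.69
Tm = 81.5 + (-2.341) + 16.965 − 20.69 = 75.434 → 75.4°C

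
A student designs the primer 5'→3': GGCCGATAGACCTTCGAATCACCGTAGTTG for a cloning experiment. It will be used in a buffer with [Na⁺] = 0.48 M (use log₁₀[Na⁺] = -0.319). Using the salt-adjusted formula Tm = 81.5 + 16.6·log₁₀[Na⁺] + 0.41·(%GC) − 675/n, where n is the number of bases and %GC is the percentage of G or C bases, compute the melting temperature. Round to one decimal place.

75.6°C

Length n = 30. Base counts: A=7, C=8, T=7, G=8
G+C = 16, so %GC = 16/30 × 100 = 53.333%
Salt term: 16.6 × (-0.319) = -5.295
GC term: 0.41 × 53.333 = 21.867; length term: −675/30 = −22.5
Tm = 81.5 + (-5.295) + 21.867 − 22.5 = 75.572 → 75.6°C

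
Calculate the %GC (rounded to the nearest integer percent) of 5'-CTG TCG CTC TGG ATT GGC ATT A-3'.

50%

C=5, A=3, G=6, T=8
G+C = 6 + 5 = 11 out of 22 bases
%GC = 11/22 × 100 = 50% ≈ 50%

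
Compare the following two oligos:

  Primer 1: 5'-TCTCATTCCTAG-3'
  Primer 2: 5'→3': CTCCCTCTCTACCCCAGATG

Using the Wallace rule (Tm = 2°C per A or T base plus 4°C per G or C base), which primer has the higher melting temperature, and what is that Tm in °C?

Primer 2, 64°C

Primer 1: A+T=7, G+C=5 → Tm = 2(7)+4(5) = 34°C
Primer 2: A+T=8, G+C=12 → Tm = 2(8)+4(12) = 64°C
34°C vs 64°C → primer 2 is higher.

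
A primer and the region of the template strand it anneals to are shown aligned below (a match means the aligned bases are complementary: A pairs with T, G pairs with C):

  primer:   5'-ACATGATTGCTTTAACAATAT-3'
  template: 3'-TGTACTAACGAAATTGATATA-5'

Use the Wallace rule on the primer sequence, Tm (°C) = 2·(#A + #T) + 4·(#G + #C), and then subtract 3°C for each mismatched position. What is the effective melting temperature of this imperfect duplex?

Primer base counts: A=8, T=8, G=2, C=3 → A+T=16, G+C=5
Perfect-match Tm = 2(16) + 4(5) = 32 + 20 = 52°C
Mismatches (positions where the bases are not complementary): 1 (at position 17)
Effective Tm = 52 − 1×3 = 52 − 3 = 49°C

49°C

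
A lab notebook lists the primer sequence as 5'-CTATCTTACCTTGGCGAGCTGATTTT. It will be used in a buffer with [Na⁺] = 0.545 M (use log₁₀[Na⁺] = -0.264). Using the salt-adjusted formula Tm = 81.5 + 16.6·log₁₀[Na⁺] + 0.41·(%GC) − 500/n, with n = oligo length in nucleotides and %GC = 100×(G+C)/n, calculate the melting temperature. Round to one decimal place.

75.2°C

Length n = 26. C=6, A=4, T=11, G=5
G+C = 11, so %GC = 11/26 × 100 = 42.308%
Salt term: 16.6 × (-0.264) = -4.382
GC term: 0.41 × 42.308 = 17.346; length term: −500/26 = −19.231
Tm = 81.5 + (-4.382) + 17.346 − 19.231 = 75.233 → 75.2°C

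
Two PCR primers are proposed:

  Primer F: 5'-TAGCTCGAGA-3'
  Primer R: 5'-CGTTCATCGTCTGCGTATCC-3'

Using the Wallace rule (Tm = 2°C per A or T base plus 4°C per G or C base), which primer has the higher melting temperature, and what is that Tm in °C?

Primer R, 62°C

Primer F: A+T=5, G+C=5 → Tm = 2(5)+4(5) = 30°C
Primer R: A+T=9, G+C=11 → Tm = 2(9)+4(11) = 62°C
30°C vs 62°C → primer R is higher.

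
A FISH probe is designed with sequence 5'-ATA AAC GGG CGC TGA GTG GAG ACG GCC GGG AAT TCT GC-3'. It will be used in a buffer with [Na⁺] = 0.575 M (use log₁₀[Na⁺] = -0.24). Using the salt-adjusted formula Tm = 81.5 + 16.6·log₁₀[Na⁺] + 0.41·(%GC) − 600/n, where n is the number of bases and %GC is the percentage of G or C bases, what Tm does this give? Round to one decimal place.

86.5°C

Length n = 38. Scanning the sequence gives A=9, G=15, T=6, C=8.
G+C = 23, so %GC = 23/38 × 100 = 60.526%
Salt term: 16.6 × (-0.24) = -3.984
GC term: 0.41 × 60.526 = 24.816; length term: −600/38 = −15.789
Tm = 81.5 + (-3.984) + 24.816 − 15.789 = 86.543 → 86.5°C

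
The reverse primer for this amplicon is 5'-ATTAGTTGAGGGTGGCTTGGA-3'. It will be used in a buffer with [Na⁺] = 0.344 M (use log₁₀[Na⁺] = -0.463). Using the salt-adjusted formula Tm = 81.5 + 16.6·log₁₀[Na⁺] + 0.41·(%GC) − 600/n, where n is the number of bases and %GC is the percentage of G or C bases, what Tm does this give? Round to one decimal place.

Length n = 21. T=7, G=9, C=1, A=4
G+C = 10, so %GC = 10/21 × 100 = 47.619%
Salt term: 16.6 × (-0.463) = -7.686
GC term: 0.41 × 47.619 = 19.524; length term: −600/21 = −28.571
Tm = 81.5 + (-7.686) + 19.524 − 28.571 = 64.767 → 64.8°C

64.8°C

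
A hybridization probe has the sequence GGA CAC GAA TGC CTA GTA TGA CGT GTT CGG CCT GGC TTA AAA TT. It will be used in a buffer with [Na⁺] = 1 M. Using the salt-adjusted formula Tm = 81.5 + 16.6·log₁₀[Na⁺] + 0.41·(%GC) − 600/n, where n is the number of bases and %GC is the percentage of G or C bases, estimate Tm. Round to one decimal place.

87.4°C

Length n = 44. Counting bases: C=9, T=12, A=11, G=12
G+C = 21, so %GC = 21/44 × 100 = 47.727%
Salt term: 16.6 × (0) = 0
GC term: 0.41 × 47.727 = 19.568; length term: −600/44 = −13.636
Tm = 81.5 + (0) + 19.568 − 13.636 = 87.432 → 87.4°C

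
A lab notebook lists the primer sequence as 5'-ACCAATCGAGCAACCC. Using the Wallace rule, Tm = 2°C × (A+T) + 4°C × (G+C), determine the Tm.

Base counts: A=6, C=7, G=2, T=1
A+T = 7, G+C = 9
Tm = 4·9 + 2·7 = 36 + 14 = 50°C

50°C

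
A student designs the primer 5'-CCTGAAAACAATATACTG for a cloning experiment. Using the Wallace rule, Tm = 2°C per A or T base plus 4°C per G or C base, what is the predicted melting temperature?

48°C

Base counts: G=2, C=4, T=4, A=8
A+T = 12, G+C = 6
Tm = 4·6 + 2·12 = 24 + 24 = 48°C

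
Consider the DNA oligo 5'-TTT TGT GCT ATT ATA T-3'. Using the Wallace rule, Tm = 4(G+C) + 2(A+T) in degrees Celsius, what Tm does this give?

38°C

Scanning the sequence gives C=1, G=2, T=10, A=3.
AT pairs contribute 13, GC pairs contribute 3.
Tm = 4·3 + 2·13 = 12 + 26 = 38°C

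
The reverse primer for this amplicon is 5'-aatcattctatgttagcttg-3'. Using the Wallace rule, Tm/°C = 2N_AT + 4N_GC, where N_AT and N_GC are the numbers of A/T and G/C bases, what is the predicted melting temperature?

52°C

Base counts: A=5, G=3, C=3, T=9
A+T = 14, G+C = 6
Tm = 2×14 + 4×6 = 52°C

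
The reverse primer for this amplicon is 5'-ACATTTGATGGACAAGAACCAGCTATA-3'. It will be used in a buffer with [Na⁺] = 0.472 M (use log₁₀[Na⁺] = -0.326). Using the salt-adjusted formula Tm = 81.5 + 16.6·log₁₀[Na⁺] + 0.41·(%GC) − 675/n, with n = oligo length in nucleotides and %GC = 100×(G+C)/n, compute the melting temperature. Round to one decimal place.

66.3°C

Length n = 27. Base counts: G=5, C=5, A=11, T=6
G+C = 10, so %GC = 10/27 × 100 = 37.037%
Salt term: 16.6 × (-0.326) = -5.412
GC term: 0.41 × 37.037 = 15.185; length term: −675/27 = −25
Tm = 81.5 + (-5.412) + 15.185 − 25 = 66.273 → 66.3°C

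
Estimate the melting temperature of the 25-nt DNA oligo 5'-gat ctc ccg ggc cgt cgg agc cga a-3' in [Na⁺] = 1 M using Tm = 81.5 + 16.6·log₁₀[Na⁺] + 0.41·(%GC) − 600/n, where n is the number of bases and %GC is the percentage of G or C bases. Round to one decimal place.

Length n = 25. Base counts: G=9, C=9, T=3, A=4
G+C = 18, so %GC = 18/25 × 100 = 72%
Salt term: 16.6 × (0) = 0
GC term: 0.41 × 72 = 29.52; length term: −600/25 = −24
Tm = 81.5 + (0) + 29.52 − 24 = 87.02 → 87.0°C

87.0°C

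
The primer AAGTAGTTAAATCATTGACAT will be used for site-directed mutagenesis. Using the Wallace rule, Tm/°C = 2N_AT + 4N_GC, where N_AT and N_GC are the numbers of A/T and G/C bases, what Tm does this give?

Scanning the sequence gives T=7, G=3, A=9, C=2.
AT pairs contribute 16, GC pairs contribute 5.
Tm = 4·5 + 2·16 = 20 + 32 = 52°C

52°C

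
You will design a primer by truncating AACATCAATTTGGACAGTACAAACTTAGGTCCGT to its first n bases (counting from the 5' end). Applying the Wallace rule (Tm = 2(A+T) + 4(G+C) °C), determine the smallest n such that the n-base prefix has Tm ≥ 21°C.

n = 9

First 8 bases: AACATCAA → Tm = 20°C (< 21°C)
First 9 bases: AACATCAAT → Tm = 22°C (≥ 21°C)
Each additional base adds 2°C (A/T) or 4°C (G/C), so Tm is non-decreasing in n; n = 9 is the first length to reach 21°C.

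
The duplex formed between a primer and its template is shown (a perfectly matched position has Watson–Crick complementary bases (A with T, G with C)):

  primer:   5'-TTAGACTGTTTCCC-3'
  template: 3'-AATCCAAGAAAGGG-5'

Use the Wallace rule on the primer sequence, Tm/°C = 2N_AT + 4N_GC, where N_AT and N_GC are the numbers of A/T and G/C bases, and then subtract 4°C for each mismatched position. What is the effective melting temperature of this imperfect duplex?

28°C

Primer base counts: A=2, T=6, G=2, C=4 → A+T=8, G+C=6
Perfect-match Tm = 2(8) + 4(6) = 16 + 24 = 40°C
Mismatches (positions where the bases are not complementary): 3 (at positions 5, 6, 8)
Effective Tm = 40 − 3×4 = 40 − 12 = 28°C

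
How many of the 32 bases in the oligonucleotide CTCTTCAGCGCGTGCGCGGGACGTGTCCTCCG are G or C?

23

Scanning the sequence gives C=12, T=7, A=2, G=11.
Total G or C: 11 + 12 = 23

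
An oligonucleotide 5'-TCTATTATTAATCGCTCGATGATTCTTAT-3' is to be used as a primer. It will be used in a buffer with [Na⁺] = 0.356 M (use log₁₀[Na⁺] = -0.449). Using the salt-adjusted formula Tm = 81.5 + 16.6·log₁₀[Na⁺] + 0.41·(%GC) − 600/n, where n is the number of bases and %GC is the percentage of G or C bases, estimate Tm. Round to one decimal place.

Length n = 29. Base counts: A=7, G=3, C=5, T=14
G+C = 8, so %GC = 8/29 × 100 = 27.586%
Salt term: 16.6 × (-0.449) = -7.453
GC term: 0.41 × 27.586 = 11.31; length term: −600/29 = −20.69
Tm = 81.5 + (-7.453) + 11.31 − 20.69 = 64.667 → 64.7°C

64.7°C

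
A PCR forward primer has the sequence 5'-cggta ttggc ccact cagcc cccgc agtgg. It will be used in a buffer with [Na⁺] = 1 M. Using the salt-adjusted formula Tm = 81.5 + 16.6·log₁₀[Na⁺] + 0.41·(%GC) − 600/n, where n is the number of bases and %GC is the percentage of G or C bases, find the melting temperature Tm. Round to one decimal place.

90.2°C

Length n = 30. A=4, C=12, T=5, G=9
G+C = 21, so %GC = 21/30 × 100 = 70%
Salt term: 16.6 × (0) = 0
GC term: 0.41 × 70 = 28.7; length term: −600/30 = −20
Tm = 81.5 + (0) + 28.7 − 20 = 90.2 → 90.2°C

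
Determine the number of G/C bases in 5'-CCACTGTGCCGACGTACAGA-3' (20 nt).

Base counts: G=5, A=5, T=3, C=7
Total G or C: 5 + 7 = 12

12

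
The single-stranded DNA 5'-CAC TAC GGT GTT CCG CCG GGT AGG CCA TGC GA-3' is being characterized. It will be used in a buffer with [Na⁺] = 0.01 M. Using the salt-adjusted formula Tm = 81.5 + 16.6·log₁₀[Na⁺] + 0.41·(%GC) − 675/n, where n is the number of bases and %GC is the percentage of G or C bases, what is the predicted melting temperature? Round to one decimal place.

54.1°C

Length n = 32. Counting bases: G=11, A=5, C=10, T=6
G+C = 21, so %GC = 21/32 × 100 = 65.625%
Salt term: 16.6 × (-2) = -33.2
GC term: 0.41 × 65.625 = 26.906; length term: −675/32 = −21.094
Tm = 81.5 + (-33.2) + 26.906 − 21.094 = 54.112 → 54.1°C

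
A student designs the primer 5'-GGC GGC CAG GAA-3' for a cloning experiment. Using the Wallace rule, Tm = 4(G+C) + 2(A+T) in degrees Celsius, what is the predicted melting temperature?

42°C

Counting bases: C=3, A=3, G=6, T=0
So N_AT = 3 and N_GC = 9.
Tm = 2(3) + 4(9) = 6 + 36 = 42°C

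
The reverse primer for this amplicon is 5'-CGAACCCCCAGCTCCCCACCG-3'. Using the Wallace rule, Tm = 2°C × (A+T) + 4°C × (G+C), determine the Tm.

74°C

Base counts: C=13, T=1, G=3, A=4
A+T = 5, G+C = 16
Tm = 2(5) + 4(16) = 10 + 64 = 74°C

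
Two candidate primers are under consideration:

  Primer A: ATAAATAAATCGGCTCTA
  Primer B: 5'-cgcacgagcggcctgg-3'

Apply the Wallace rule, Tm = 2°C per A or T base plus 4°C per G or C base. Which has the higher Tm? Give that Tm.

Primer B, 58°C

Primer A: A+T=13, G+C=5 → Tm = 2(13)+4(5) = 46°C
Primer B: A+T=3, G+C=13 → Tm = 2(3)+4(13) = 58°C
46°C vs 58°C → primer B is higher.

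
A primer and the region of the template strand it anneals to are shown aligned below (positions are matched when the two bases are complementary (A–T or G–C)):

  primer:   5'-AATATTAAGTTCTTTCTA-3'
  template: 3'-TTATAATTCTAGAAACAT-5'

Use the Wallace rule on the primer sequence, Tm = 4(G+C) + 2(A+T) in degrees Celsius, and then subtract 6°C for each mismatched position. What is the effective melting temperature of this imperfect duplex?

Primer base counts: A=6, T=9, G=1, C=2 → A+T=15, G+C=3
Perfect-match Tm = 2(15) + 4(3) = 30 + 12 = 42°C
Mismatches (positions where the bases are not complementary): 2 (at positions 10, 16)
Effective Tm = 42 − 2×6 = 42 − 12 = 30°C

30°C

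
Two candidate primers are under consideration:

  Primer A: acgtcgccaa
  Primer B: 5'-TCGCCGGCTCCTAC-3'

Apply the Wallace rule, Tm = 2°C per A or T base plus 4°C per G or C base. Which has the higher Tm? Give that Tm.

Primer A: A+T=4, G+C=6 → Tm = 2(4)+4(6) = 32°C
Primer B: A+T=4, G+C=10 → Tm = 2(4)+4(10) = 48°C
32°C vs 48°C → primer B is higher.

Primer B, 48°C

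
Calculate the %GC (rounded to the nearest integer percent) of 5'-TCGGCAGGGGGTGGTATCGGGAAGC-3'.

68%

Base counts: C=4, A=4, G=13, T=4
G+C = 13 + 4 = 17 out of 25 bases
%GC = 17/25 × 100 = 68% ≈ 68%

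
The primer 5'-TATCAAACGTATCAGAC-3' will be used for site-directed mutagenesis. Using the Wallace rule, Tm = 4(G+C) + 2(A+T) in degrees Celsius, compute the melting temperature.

46°C

C=4, G=2, A=7, T=4
A+T = 11, G+C = 6
Tm = 2×11 + 4×6 = 46°C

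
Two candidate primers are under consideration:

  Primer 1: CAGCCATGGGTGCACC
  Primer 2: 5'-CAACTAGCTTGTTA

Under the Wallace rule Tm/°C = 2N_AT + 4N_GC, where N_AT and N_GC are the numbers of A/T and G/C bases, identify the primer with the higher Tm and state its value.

Primer 1, 54°C

Primer 1: A+T=5, G+C=11 → Tm = 2(5)+4(11) = 54°C
Primer 2: A+T=9, G+C=5 → Tm = 2(9)+4(5) = 38°C
54°C vs 38°C → primer 1 is higher.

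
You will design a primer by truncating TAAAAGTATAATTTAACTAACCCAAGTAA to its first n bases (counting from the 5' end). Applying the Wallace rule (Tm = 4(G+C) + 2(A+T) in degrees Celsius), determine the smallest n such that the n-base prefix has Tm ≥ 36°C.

n = 17

First 16 bases: TAAAAGTATAATTTAA → Tm = 34°C (< 36°C)
First 17 bases: TAAAAGTATAATTTAAC → Tm = 38°C (≥ 36°C)
Since every base adds ≥2°C, Tm only increases with n, so the threshold is first crossed at n = 17.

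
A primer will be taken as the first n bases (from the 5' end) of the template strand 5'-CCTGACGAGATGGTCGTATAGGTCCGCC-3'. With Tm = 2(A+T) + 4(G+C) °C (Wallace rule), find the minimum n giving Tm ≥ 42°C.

First 12 bases: CCTGACGAGATG → Tm = 38°C (< 42°C)
First 13 bases: CCTGACGAGATGG → Tm = 42°C (≥ 42°C)
Since every base adds ≥2°C, Tm only increases with n, so the threshold is first crossed at n = 13.

n = 13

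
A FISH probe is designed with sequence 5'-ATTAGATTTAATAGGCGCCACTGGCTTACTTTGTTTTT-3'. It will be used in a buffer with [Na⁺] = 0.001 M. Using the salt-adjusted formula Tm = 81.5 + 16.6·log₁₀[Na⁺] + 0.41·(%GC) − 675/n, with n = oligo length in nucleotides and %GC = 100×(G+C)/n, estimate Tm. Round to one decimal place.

Length n = 38. T=17, A=8, G=7, C=6
G+C = 13, so %GC = 13/38 × 100 = 34.211%
Salt term: 16.6 × (-3) = -49.8
GC term: 0.41 × 34.211 = 14.027; length term: −675/38 = −17.763
Tm = 81.5 + (-49.8) + 14.027 − 17.763 = 27.964 → 28.0°C

28.0°C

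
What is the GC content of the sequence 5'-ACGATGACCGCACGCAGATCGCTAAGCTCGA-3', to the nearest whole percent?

58%

Counting bases: T=4, G=8, C=10, A=9
G+C = 8 + 10 = 18 out of 31 bases
%GC = 18/31 × 100 = 58.06% ≈ 58%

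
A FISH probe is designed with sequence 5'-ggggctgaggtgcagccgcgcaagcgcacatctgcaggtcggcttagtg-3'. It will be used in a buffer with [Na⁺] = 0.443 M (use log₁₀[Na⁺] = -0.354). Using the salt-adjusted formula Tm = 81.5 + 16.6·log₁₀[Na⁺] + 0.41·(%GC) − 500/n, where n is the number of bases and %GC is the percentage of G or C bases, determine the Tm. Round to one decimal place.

Length n = 49. Base counts: T=8, G=20, C=13, A=8
G+C = 33, so %GC = 33/49 × 100 = 67.347%
Salt term: 16.6 × (-0.354) = -5.876
GC term: 0.41 × 67.347 = 27.612; length term: −500/49 = −10.204
Tm = 81.5 + (-5.876) + 27.612 − 10.204 = 93.032 → 93.0°C

93.0°C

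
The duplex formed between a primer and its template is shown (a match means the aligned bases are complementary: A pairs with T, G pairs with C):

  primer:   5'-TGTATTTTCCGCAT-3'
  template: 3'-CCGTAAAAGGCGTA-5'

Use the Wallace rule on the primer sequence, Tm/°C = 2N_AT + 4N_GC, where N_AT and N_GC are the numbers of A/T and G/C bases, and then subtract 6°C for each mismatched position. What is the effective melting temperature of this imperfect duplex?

Primer base counts: A=2, T=7, G=2, C=3 → A+T=9, G+C=5
Perfect-match Tm = 2(9) + 4(5) = 18 + 20 = 38°C
Mismatches (positions where the bases are not complementary): 2 (at positions 1, 3)
Effective Tm = 38 − 2×6 = 38 − 12 = 26°C

26°C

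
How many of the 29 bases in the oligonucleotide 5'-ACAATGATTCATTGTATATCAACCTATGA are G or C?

C=5, G=3, A=11, T=10
Total G or C: 3 + 5 = 8

8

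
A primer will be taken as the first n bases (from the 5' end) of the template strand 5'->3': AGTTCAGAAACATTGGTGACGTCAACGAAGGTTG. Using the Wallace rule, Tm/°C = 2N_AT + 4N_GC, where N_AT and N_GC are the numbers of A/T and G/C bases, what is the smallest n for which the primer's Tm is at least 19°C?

First 6 bases: AGTTCA → Tm = 16°C (< 19°C)
First 7 bases: AGTTCAG → Tm = 20°C (≥ 19°C)
Since every base adds ≥2°C, Tm only increases with n, so the threshold is first crossed at n = 7.

n = 7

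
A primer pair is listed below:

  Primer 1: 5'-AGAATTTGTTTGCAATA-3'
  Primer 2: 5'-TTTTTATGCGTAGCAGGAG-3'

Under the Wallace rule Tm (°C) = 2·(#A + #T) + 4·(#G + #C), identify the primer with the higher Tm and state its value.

Primer 2, 54°C

Primer 1: A+T=13, G+C=4 → Tm = 2(13)+4(4) = 42°C
Primer 2: A+T=11, G+C=8 → Tm = 2(11)+4(8) = 54°C
42°C vs 54°C → primer 2 is higher.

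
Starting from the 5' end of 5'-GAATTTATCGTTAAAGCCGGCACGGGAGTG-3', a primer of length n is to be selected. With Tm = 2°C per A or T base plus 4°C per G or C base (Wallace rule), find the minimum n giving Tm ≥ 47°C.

n = 18

First 17 bases: GAATTTATCGTTAAAGC → Tm = 44°C (< 47°C)
First 18 bases: GAATTTATCGTTAAAGCC → Tm = 48°C (≥ 47°C)
Each additional base adds 2°C (A/T) or 4°C (G/C), so Tm is non-decreasing in n; n = 18 is the first length to reach 47°C.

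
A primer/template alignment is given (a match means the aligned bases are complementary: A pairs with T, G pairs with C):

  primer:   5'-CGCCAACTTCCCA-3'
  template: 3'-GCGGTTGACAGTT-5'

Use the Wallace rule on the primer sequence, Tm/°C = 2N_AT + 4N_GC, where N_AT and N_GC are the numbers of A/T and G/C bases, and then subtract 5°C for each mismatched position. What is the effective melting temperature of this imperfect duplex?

27°C

Primer base counts: A=3, T=2, G=1, C=7 → A+T=5, G+C=8
Perfect-match Tm = 2(5) + 4(8) = 10 + 32 = 42°C
Mismatches (positions where the bases are not complementary): 3 (at positions 9, 10, 12)
Effective Tm = 42 − 3×5 = 42 − 15 = 27°C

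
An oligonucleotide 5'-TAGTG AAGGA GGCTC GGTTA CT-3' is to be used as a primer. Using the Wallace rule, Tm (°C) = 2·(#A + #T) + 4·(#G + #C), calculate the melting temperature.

Scanning the sequence gives C=3, T=6, G=8, A=5.
A+T = 11, G+C = 11
Tm = 2×11 + 4×11 = 66°C

66°C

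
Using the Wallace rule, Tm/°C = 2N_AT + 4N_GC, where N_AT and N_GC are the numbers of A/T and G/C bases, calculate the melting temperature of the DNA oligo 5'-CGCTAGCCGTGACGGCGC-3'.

Counting bases: T=2, C=7, A=2, G=7
A+T = 4, G+C = 14
Tm = 2(4) + 4(14) = 8 + 56 = 64°C

64°C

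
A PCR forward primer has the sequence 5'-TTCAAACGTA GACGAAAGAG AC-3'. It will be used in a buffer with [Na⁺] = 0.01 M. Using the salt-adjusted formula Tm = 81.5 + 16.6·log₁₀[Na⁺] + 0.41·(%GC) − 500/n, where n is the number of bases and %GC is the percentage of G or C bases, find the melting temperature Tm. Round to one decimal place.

42.3°C

Length n = 22. Scanning the sequence gives T=3, C=4, G=5, A=10.
G+C = 9, so %GC = 9/22 × 100 = 40.909%
Salt term: 16.6 × (-2) = -33.2
GC term: 0.41 × 40.909 = 16.773; length term: −500/22 = −22.727
Tm = 81.5 + (-33.2) + 16.773 − 22.727 = 42.346 → 42.3°C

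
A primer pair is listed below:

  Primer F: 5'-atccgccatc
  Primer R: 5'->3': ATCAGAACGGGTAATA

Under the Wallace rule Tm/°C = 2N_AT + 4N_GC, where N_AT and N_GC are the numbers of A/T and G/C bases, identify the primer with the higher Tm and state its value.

Primer F: A+T=4, G+C=6 → Tm = 2(4)+4(6) = 32°C
Primer R: A+T=10, G+C=6 → Tm = 2(10)+4(6) = 44°C
32°C vs 44°C → primer R is higher.

Primer R, 44°C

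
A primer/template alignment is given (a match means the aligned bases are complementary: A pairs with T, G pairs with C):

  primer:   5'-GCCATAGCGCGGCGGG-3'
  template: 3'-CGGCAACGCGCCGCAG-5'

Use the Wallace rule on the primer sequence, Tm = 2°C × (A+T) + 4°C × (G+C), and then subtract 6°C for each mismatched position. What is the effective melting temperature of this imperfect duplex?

Primer base counts: A=2, T=1, G=8, C=5 → A+T=3, G+C=13
Perfect-match Tm = 2(3) + 4(13) = 6 + 52 = 58°C
Mismatches (positions where the bases are not complementary): 4 (at positions 4, 6, 15, 16)
Effective Tm = 58 − 4×6 = 58 − 24 = 34°C

34°C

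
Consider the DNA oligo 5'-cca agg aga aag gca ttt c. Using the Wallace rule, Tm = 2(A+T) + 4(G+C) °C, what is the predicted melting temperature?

56°C

Scanning the sequence gives T=3, A=7, G=5, C=4.
A+T = 10, G+C = 9
Tm = 2(10) + 4(9) = 20 + 36 = 56°C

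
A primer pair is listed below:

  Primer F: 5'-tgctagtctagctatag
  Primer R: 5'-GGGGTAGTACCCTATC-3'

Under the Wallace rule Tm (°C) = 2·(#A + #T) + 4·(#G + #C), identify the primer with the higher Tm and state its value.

Primer F: A+T=10, G+C=7 → Tm = 2(10)+4(7) = 48°C
Primer R: A+T=7, G+C=9 → Tm = 2(7)+4(9) = 50°C
48°C vs 50°C → primer R is higher.

Primer R, 50°C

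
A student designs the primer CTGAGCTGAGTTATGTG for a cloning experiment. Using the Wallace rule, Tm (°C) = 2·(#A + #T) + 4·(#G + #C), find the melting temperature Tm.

50°C

G=6, T=6, C=2, A=3
So N_AT = 9 and N_GC = 8.
Tm = 2(9) + 4(8) = 18 + 32 = 50°C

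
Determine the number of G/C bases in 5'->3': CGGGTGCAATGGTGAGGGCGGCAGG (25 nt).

18

C=4, G=14, A=4, T=3
Total G or C: 14 + 4 = 18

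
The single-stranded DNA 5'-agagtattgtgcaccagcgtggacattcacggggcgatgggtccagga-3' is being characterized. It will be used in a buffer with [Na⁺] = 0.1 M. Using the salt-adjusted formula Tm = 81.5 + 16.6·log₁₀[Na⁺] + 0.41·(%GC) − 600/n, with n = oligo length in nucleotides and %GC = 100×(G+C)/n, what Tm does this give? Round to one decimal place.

76.3°C

Length n = 48. G=18, A=11, T=9, C=10
G+C = 28, so %GC = 28/48 × 100 = 58.333%
Salt term: 16.6 × (-1) = -16.6
GC term: 0.41 × 58.333 = 23.917; length term: −600/48 = −12.5
Tm = 81.5 + (-16.6) + 23.917 − 12.5 = 76.317 → 76.3°C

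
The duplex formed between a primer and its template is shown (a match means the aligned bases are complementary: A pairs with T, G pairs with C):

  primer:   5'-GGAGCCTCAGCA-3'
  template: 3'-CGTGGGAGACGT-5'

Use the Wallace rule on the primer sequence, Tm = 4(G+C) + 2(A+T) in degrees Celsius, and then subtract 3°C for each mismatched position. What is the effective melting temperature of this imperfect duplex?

Primer base counts: A=3, T=1, G=4, C=4 → A+T=4, G+C=8
Perfect-match Tm = 2(4) + 4(8) = 8 + 32 = 40°C
Mismatches (positions where the bases are not complementary): 3 (at positions 2, 4, 9)
Effective Tm = 40 − 3×3 = 40 − 9 = 31°C

31°C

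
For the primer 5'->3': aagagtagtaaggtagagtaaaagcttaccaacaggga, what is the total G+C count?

C=4, T=6, G=11, A=17
G+C = 11 + 4 = 15

15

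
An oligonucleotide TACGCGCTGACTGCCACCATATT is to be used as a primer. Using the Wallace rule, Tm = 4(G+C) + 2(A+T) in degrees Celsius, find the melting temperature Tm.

70°C

Scanning the sequence gives T=6, C=8, G=4, A=5.
So N_AT = 11 and N_GC = 12.
Tm = 2(11) + 4(12) = 22 + 48 = 70°C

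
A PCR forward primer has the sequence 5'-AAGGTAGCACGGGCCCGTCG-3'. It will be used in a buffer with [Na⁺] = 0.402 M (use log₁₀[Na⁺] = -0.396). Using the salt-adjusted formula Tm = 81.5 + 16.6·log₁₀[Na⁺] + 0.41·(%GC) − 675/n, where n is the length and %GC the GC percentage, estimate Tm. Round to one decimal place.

Length n = 20. C=6, T=2, A=4, G=8
G+C = 14, so %GC = 14/20 × 100 = 70%
Salt term: 16.6 × (-0.396) = -6.574
GC term: 0.41 × 70 = 28.7; length term: −675/20 = −33.75
Tm = 81.5 + (-6.574) + 28.7 − 33.75 = 69.876 → 69.9°C

69.9°C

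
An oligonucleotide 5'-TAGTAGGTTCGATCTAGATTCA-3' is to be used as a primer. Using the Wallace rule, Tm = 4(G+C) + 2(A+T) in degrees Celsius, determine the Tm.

T=8, A=6, G=5, C=3
A+T = 14, G+C = 8
Tm = 4·8 + 2·14 = 32 + 28 = 60°C

60°C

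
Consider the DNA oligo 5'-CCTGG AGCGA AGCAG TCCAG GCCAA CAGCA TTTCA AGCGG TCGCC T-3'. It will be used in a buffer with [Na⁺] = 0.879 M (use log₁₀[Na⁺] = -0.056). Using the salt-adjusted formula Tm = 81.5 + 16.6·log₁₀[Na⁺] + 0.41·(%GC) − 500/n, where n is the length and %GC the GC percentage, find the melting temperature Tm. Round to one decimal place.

94.7°C

Length n = 46. Scanning the sequence gives T=7, G=13, C=15, A=11.
G+C = 28, so %GC = 28/46 × 100 = 60.87%
Salt term: 16.6 × (-0.056) = -0.93
GC term: 0.41 × 60.87 = 24.957; length term: −500/46 = −10.87
Tm = 81.5 + (-0.93) + 24.957 − 10.87 = 94.657 → 94.7°C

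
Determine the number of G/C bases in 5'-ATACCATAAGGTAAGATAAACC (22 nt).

Scanning the sequence gives A=11, T=4, G=3, C=4.
G+C = 3 + 4 = 7

7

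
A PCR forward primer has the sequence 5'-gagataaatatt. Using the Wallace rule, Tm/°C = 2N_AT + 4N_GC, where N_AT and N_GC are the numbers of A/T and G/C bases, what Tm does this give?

Counting bases: A=6, T=4, C=0, G=2
AT pairs contribute 10, GC pairs contribute 2.
Tm = 2(10) + 4(2) = 20 + 8 = 28°C

28°C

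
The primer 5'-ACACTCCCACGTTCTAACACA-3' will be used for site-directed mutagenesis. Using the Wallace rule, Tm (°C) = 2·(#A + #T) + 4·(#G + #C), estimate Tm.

Base counts: G=1, A=7, C=9, T=4
AT pairs contribute 11, GC pairs contribute 10.
Tm = 2×11 + 4×10 = 62°C

62°C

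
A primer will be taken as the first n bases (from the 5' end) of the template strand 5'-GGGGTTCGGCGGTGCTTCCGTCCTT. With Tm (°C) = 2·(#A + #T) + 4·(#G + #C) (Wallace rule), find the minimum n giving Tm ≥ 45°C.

First 12 bases: GGGGTTCGGCGG → Tm = 44°C (< 45°C)
First 13 bases: GGGGTTCGGCGGT → Tm = 46°C (≥ 45°C)
Since every base adds ≥2°C, Tm only increases with n, so the threshold is first crossed at n = 13.

n = 13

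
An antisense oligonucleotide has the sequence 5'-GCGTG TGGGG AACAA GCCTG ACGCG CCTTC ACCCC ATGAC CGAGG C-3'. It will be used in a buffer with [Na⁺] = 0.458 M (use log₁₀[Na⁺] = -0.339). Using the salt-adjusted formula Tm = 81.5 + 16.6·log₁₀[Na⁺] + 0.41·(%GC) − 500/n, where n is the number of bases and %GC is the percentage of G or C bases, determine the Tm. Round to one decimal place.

92.6°C

Length n = 46. Base counts: T=6, A=9, C=16, G=15
G+C = 31, so %GC = 31/46 × 100 = 67.391%
Salt term: 16.6 × (-0.339) = -5.627
GC term: 0.41 × 67.391 = 27.63; length term: −500/46 = −10.87
Tm = 81.5 + (-5.627) + 27.63 − 10.87 = 92.633 → 92.6°C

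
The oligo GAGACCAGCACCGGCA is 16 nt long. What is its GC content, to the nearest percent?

69%

Counting bases: T=0, C=6, G=5, A=5
G+C = 5 + 6 = 11 out of 16 bases
%GC = 11/16 × 100 = 68.75% ≈ 69%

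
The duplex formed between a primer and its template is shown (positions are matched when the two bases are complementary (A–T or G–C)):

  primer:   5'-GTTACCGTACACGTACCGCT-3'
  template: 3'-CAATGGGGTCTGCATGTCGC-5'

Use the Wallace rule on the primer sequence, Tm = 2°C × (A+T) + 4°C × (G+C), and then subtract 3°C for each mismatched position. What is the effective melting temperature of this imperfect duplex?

47°C

Primer base counts: A=4, T=5, G=4, C=7 → A+T=9, G+C=11
Perfect-match Tm = 2(9) + 4(11) = 18 + 44 = 62°C
Mismatches (positions where the bases are not complementary): 5 (at positions 7, 8, 10, 17, 20)
Effective Tm = 62 − 5×3 = 62 − 15 = 47°C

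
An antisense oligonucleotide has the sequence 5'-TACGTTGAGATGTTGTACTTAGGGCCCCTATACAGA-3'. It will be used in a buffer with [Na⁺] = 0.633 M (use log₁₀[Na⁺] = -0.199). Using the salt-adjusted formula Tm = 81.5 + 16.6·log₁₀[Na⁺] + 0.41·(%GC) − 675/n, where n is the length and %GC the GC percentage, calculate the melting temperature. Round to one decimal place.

77.7°C

Length n = 36. C=7, G=9, T=11, A=9
G+C = 16, so %GC = 16/36 × 100 = 44.444%
Salt term: 16.6 × (-0.199) = -3.303
GC term: 0.41 × 44.444 = 18.222; length term: −675/36 = −18.75
Tm = 81.5 + (-3.303) + 18.222 − 18.75 = 77.669 → 77.7°C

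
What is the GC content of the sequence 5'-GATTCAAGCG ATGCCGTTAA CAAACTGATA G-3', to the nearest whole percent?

A=11, C=6, T=7, G=7
G+C = 7 + 6 = 13 out of 31 bases
%GC = 13/31 × 100 = 41.94% ≈ 42%

42%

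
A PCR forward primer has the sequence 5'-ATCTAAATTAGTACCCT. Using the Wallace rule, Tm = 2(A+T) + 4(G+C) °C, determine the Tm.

C=4, T=6, G=1, A=6
A+T = 12, G+C = 5
Tm = 2(12) + 4(5) = 24 + 20 = 44°C

44°C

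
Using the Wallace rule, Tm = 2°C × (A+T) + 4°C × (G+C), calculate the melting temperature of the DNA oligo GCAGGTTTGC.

32°C

Base counts: A=1, G=4, T=3, C=2
AT pairs contribute 4, GC pairs contribute 6.
Tm = 2(4) + 4(6) = 8 + 24 = 32°C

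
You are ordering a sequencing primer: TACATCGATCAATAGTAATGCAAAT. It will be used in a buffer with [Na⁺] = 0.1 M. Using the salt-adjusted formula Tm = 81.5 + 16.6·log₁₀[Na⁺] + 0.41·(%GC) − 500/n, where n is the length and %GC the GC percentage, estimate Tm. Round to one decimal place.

56.4°C

Length n = 25. Counting bases: A=11, T=7, C=4, G=3
G+C = 7, so %GC = 7/25 × 100 = 28%
Salt term: 16.6 × (-1) = -16.6
GC term: 0.41 × 28 = 11.48; length term: −500/25 = −20
Tm = 81.5 + (-16.6) + 11.48 − 20 = 56.38 → 56.4°C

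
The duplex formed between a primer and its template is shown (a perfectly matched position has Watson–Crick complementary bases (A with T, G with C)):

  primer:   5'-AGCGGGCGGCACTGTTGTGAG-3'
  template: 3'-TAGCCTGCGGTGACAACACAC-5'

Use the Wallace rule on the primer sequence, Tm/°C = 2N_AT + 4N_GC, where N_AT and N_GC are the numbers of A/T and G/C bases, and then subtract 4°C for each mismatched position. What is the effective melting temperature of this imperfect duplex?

Primer base counts: A=3, T=4, G=10, C=4 → A+T=7, G+C=14
Perfect-match Tm = 2(7) + 4(14) = 14 + 56 = 70°C
Mismatches (positions where the bases are not complementary): 4 (at positions 2, 6, 9, 20)
Effective Tm = 70 − 4×4 = 70 − 16 = 54°C

54°C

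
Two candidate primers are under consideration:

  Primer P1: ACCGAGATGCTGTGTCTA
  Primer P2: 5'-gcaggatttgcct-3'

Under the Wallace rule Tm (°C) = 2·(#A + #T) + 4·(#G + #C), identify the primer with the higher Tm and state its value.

Primer P1, 54°C

Primer P1: A+T=9, G+C=9 → Tm = 2(9)+4(9) = 54°C
Primer P2: A+T=6, G+C=7 → Tm = 2(6)+4(7) = 40°C
54°C vs 40°C → primer P1 is higher.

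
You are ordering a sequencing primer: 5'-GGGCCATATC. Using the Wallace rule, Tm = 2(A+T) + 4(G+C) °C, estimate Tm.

32°C

Counting bases: G=3, C=3, A=2, T=2
A+T = 4, G+C = 6
Tm = 2×4 + 4×6 = 32°C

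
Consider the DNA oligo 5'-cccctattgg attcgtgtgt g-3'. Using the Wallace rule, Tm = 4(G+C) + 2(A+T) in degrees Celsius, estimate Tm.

64°C

Counting bases: G=6, T=8, A=2, C=5
A+T = 10, G+C = 11
Tm = 2×10 + 4×11 = 64°C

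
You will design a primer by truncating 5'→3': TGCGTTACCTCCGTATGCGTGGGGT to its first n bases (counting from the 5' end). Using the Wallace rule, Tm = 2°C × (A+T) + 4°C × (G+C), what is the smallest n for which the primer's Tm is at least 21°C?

First 7 bases: TGCGTTA → Tm = 20°C (< 21°C)
First 8 bases: TGCGTTAC → Tm = 24°C (≥ 21°C)
Each additional base adds 2°C (A/T) or 4°C (G/C), so Tm is non-decreasing in n; n = 8 is the first length to reach 21°C.

n = 8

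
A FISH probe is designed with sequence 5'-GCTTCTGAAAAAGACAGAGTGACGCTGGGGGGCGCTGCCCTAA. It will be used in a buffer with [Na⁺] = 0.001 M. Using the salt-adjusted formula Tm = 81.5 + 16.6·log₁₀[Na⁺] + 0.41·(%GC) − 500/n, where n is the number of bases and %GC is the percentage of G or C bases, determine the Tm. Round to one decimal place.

Length n = 43. Counting bases: A=11, T=7, G=15, C=10
G+C = 25, so %GC = 25/43 × 100 = 58.14%
Salt term: 16.6 × (-3) = -49.8
GC term: 0.41 × 58.14 = 23.837; length term: −500/43 = −11.628
Tm = 81.5 + (-49.8) + 23.837 − 11.628 = 43.909 → 43.9°C

43.9°C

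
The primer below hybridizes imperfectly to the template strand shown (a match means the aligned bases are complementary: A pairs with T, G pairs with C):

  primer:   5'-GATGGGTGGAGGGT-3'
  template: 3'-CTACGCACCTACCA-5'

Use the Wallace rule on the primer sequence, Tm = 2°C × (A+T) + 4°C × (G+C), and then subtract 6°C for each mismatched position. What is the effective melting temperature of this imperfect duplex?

34°C

Primer base counts: A=2, T=3, G=9, C=0 → A+T=5, G+C=9
Perfect-match Tm = 2(5) + 4(9) = 10 + 36 = 46°C
Mismatches (positions where the bases are not complementary): 2 (at positions 5, 11)
Effective Tm = 46 − 2×6 = 46 − 12 = 34°C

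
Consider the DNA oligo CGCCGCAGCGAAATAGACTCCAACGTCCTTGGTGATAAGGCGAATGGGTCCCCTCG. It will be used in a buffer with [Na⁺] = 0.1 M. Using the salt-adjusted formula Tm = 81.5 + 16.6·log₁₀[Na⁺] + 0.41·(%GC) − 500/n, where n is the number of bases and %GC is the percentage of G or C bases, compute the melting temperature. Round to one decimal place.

80.1°C

Length n = 56. Base counts: G=16, C=17, A=13, T=10
G+C = 33, so %GC = 33/56 × 100 = 58.929%
Salt term: 16.6 × (-1) = -16.6
GC term: 0.41 × 58.929 = 24.161; length term: −500/56 = −8.929
Tm = 81.5 + (-16.6) + 24.161 − 8.929 = 80.132 → 80.1°C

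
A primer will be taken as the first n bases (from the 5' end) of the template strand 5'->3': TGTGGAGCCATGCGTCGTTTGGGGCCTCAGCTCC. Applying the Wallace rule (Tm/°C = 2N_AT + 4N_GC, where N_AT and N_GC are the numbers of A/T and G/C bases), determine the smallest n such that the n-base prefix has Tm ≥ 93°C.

First 28 bases: TGTGGAGCCATGCGTCGTTTGGGGCCTC → Tm = 92°C (< 93°C)
First 29 bases: TGTGGAGCCATGCGTCGTTTGGGGCCTCA → Tm = 94°C (≥ 93°C)
Each additional base adds 2°C (A/T) or 4°C (G/C), so Tm is non-decreasing in n; n = 29 is the first length to reach 93°C.

n = 29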